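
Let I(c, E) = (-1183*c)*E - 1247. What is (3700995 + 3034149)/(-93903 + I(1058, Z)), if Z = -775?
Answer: 561262/80825475 ≈ 0.0069441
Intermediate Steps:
I(c, E) = -1247 - 1183*E*c (I(c, E) = -1183*E*c - 1247 = -1247 - 1183*E*c)
(3700995 + 3034149)/(-93903 + I(1058, Z)) = (3700995 + 3034149)/(-93903 + (-1247 - 1183*(-775)*1058)) = 6735144/(-93903 + (-1247 + 970000850)) = 6735144/(-93903 + 969999603) = 6735144/969905700 = 6735144*(1/969905700) = 561262/80825475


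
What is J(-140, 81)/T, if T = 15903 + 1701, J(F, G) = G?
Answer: 3/652 ≈ 0.0046012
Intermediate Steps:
T = 17604
J(-140, 81)/T = 81/17604 = 81*(1/17604) = 3/652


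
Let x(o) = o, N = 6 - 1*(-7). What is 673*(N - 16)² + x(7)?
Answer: 6064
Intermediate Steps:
N = 13 (N = 6 + 7 = 13)
673*(N - 16)² + x(7) = 673*(13 - 16)² + 7 = 673*(-3)² + 7 = 673*9 + 7 = 6057 + 7 = 6064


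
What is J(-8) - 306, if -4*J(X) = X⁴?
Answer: -1330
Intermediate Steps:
J(X) = -X⁴/4
J(-8) - 306 = -¼*(-8)⁴ - 306 = -¼*4096 - 306 = -1024 - 306 = -1330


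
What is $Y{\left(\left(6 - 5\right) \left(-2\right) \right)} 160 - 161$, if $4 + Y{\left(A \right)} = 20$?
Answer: $2399$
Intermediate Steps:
$Y{\left(A \right)} = 16$ ($Y{\left(A \right)} = -4 + 20 = 16$)
$Y{\left(\left(6 - 5\right) \left(-2\right) \right)} 160 - 161 = 16 \cdot 160 - 161 = 2560 - 161 = 2399$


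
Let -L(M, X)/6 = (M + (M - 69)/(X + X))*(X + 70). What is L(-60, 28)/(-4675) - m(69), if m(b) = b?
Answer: -718419/9350 ≈ -76.836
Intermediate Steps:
L(M, X) = -6*(70 + X)*(M + (-69 + M)/(2*X)) (L(M, X) = -6*(M + (M - 69)/(X + X))*(X + 70) = -6*(M + (-69 + M)/((2*X)))*(70 + X) = -6*(M + (-69 + M)*(1/(2*X)))*(70 + X) = -6*(M + (-69 + M)/(2*X))*(70 + X) = -6*(70 + X)*(M + (-69 + M)/(2*X)))
L(-60, 28)/(-4675) - m(69) = (207 - 423*(-60) + 14490/28 - 210*(-60)/28 - 6*(-60)*28)/(-4675) - 1*69 = (207 + 25380 + 14490*(1/28) - 210*(-60)*1/28 + 10080)*(-1/4675) - 69 = (207 + 25380 + 1035/2 + 450 + 10080)*(-1/4675) - 69 = (73269/2)*(-1/4675) - 69 = -73269/9350 - 69 = -718419/9350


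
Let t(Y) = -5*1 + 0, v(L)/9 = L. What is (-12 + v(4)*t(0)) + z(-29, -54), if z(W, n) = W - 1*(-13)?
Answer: -208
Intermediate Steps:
v(L) = 9*L
z(W, n) = 13 + W (z(W, n) = W + 13 = 13 + W)
t(Y) = -5 (t(Y) = -5 + 0 = -5)
(-12 + v(4)*t(0)) + z(-29, -54) = (-12 + (9*4)*(-5)) + (13 - 29) = (-12 + 36*(-5)) - 16 = (-12 - 180) - 16 = -192 - 16 = -208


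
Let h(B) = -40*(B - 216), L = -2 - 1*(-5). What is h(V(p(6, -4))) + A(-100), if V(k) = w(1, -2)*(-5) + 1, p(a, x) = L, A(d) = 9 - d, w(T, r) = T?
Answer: 8909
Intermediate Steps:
L = 3 (L = -2 + 5 = 3)
p(a, x) = 3
V(k) = -4 (V(k) = 1*(-5) + 1 = -5 + 1 = -4)
h(B) = 8640 - 40*B (h(B) = -40*(-216 + B) = 8640 - 40*B)
h(V(p(6, -4))) + A(-100) = (8640 - 40*(-4)) + (9 - 1*(-100)) = (8640 + 160) + (9 + 100) = 8800 + 109 = 8909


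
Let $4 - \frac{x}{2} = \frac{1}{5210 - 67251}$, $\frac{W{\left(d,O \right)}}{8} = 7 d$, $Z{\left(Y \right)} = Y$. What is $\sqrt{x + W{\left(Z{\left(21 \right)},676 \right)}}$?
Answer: $\frac{\sqrt{4557317570386}}{62041} \approx 34.409$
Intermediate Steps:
$W{\left(d,O \right)} = 56 d$ ($W{\left(d,O \right)} = 8 \cdot 7 d = 56 d$)
$x = \frac{496330}{62041}$ ($x = 8 - \frac{2}{5210 - 67251} = 8 - \frac{2}{-62041} = 8 - - \frac{2}{62041} = 8 + \frac{2}{62041} = \frac{496330}{62041} \approx 8.0$)
$\sqrt{x + W{\left(Z{\left(21 \right)},676 \right)}} = \sqrt{\frac{496330}{62041} + 56 \cdot 21} = \sqrt{\frac{496330}{62041} + 1176} = \sqrt{\frac{73456546}{62041}} = \frac{\sqrt{4557317570386}}{62041}$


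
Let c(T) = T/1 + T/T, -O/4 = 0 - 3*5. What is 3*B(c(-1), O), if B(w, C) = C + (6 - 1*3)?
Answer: 189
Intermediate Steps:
O = 60 (O = -4*(0 - 3*5) = -4*(0 - 15) = -4*(-15) = 60)
c(T) = 1 + T (c(T) = T*1 + 1 = T + 1 = 1 + T)
B(w, C) = 3 + C (B(w, C) = C + (6 - 3) = C + 3 = 3 + C)
3*B(c(-1), O) = 3*(3 + 60) = 3*63 = 189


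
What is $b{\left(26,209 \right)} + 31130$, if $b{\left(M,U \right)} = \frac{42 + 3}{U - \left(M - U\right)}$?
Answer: $\frac{12203005}{392} \approx 31130.0$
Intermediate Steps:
$b{\left(M,U \right)} = \frac{45}{- M + 2 U}$
$b{\left(26,209 \right)} + 31130 = - \frac{45}{26 - 418} + 31130 = - \frac{45}{-392} + 31130 = \left(-45\right) \left(- \frac{1}{392}\right) + 31130 = \frac{45}{392} + 31130 = \frac{12203005}{392}$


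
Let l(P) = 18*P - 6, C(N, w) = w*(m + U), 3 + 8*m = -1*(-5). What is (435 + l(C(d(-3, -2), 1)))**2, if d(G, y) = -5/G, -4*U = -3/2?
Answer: 3101121/16 ≈ 1.9382e+5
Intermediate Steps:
U = 3/8 (U = -(-3)/(4*2) = -1/4*(-3/2) = 3/8 ≈ 0.37500)
m = 1/4 (m = -3/8 + (-1*(-5))/8 = -3/8 + (1/8)*5 = -3/8 + 5/8 = 1/4 ≈ 0.25000)
C(N, w) = 5*w/8 (C(N, w) = w*(1/4 + 3/8) = w*(5/8) = 5*w/8)
l(P) = -6 + 18*P
(435 + l(C(d(-3, -2), 1)))**2 = (435 + (-6 + 18*((5/8)*1)))**2 = (435 + (-6 + 18*(5/8)))**2 = (435 + (-6 + 45/4))**2 = (435 + 21/4)**2 = (1761/4)**2 = 3101121/16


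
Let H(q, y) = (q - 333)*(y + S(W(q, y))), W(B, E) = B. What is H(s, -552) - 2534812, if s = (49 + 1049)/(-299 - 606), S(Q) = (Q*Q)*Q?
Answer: -1576203067312218604/670801950625 ≈ -2.3497e+6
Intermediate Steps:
S(Q) = Q³ (S(Q) = Q²*Q = Q³)
s = -1098/905 (s = 1098/(-905) = 1098*(-1/905) = -1098/905 ≈ -1.2133)
H(q, y) = (-333 + q)*(y + q³) (H(q, y) = (q - 333)*(y + q³) = (-333 + q)*(y + q³))
H(s, -552) - 2534812 = ((-1098/905)⁴ - 333*(-552) - 333*(-1098/905)³ - 1098/905*(-552)) - 2534812 = (1453481004816/670801950625 + 183816 - 333*(-1323753192/741217625) + 606096/905) - 2534812 = (1453481004816/670801950625 + 183816 + 440809812936/741217625 + 606096/905) - 2534812 = 124153766755438896/670801950625 - 2534812 = -1576203067312218604/670801950625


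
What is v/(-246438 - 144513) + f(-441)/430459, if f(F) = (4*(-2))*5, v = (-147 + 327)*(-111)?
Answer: 953881420/18698708501 ≈ 0.051013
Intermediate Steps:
v = -19980 (v = 180*(-111) = -19980)
f(F) = -40 (f(F) = -8*5 = -40)
v/(-246438 - 144513) + f(-441)/430459 = -19980/(-246438 - 144513) - 40/430459 = -19980/(-390951) - 40*1/430459 = -19980*(-1/390951) - 40/430459 = 2220/43439 - 40/430459 = 953881420/18698708501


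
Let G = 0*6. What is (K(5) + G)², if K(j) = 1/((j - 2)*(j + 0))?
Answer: 1/225 ≈ 0.0044444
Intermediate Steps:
K(j) = 1/(j*(-2 + j)) (K(j) = 1/((-2 + j)*j) = 1/(j*(-2 + j)))
G = 0
(K(5) + G)² = (1/(5*(-2 + 5)) + 0)² = ((⅕)/3 + 0)² = ((⅕)*(⅓) + 0)² = (1/15 + 0)² = (1/15)² = 1/225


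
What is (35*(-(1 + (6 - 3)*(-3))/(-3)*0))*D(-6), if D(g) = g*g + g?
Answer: 0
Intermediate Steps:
D(g) = g + g**2 (D(g) = g**2 + g = g + g**2)
(35*(-(1 + (6 - 3)*(-3))/(-3)*0))*D(-6) = (35*(-(1 + (6 - 3)*(-3))/(-3)*0))*(-6*(1 - 6)) = (35*(-(1 + 3*(-3))*(-1)/3*0))*(-6*(-5)) = (35*(-(1 - 9)*(-1)/3*0))*30 = (35*(-(-8)*(-1)/3*0))*30 = (35*(-1*8/3*0))*30 = (35*(-8/3*0))*30 = (35*0)*30 = 0*30 = 0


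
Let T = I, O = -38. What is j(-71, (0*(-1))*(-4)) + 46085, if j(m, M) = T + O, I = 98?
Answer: 46145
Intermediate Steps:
T = 98
j(m, M) = 60 (j(m, M) = 98 - 38 = 60)
j(-71, (0*(-1))*(-4)) + 46085 = 60 + 46085 = 46145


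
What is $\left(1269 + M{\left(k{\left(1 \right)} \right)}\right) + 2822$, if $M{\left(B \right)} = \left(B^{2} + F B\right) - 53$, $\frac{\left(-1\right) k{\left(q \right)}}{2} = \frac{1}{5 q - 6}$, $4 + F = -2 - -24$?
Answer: $4078$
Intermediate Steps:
$F = 18$ ($F = -4 - -22 = -4 + \left(-2 + 24\right) = -4 + 22 = 18$)
$k{\left(q \right)} = - \frac{2}{-6 + 5 q}$ ($k{\left(q \right)} = - \frac{2}{5 q - 6} = - \frac{2}{-6 + 5 q}$)
$M{\left(B \right)} = -53 + B^{2} + 18 B$ ($M{\left(B \right)} = \left(B^{2} + 18 B\right) - 53 = -53 + B^{2} + 18 B$)
$\left(1269 + M{\left(k{\left(1 \right)} \right)}\right) + 2822 = \left(1269 + \left(-53 + \left(- \frac{2}{-6 + 5 \cdot 1}\right)^{2} + 18 \left(- \frac{2}{-6 + 5 \cdot 1}\right)\right)\right) + 2822 = \left(1269 + \left(-53 + \left(- \frac{2}{-6 + 5}\right)^{2} + 18 \left(- \frac{2}{-6 + 5}\right)\right)\right) + 2822 = \left(1269 + \left(-53 + \left(- \frac{2}{-1}\right)^{2} + 18 \left(- \frac{2}{-1}\right)\right)\right) + 2822 = \left(1269 + \left(-53 + \left(\left(-2\right) \left(-1\right)\right)^{2} + 18 \left(\left(-2\right) \left(-1\right)\right)\right)\right) + 2822 = \left(1269 + \left(-53 + 2^{2} + 18 \cdot 2\right)\right) + 2822 = \left(1269 + \left(-53 + 4 + 36\right)\right) + 2822 = \left(1269 - 13\right) + 2822 = 1256 + 2822 = 4078$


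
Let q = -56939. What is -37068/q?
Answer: 37068/56939 ≈ 0.65101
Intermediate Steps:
-37068/q = -37068/(-56939) = -37068*(-1/56939) = 37068/56939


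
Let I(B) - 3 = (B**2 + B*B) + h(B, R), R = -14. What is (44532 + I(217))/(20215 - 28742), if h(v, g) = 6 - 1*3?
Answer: -138716/8527 ≈ -16.268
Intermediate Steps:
h(v, g) = 3 (h(v, g) = 6 - 3 = 3)
I(B) = 6 + 2*B**2 (I(B) = 3 + ((B**2 + B*B) + 3) = 3 + ((B**2 + B**2) + 3) = 3 + (2*B**2 + 3) = 3 + (3 + 2*B**2) = 6 + 2*B**2)
(44532 + I(217))/(20215 - 28742) = (44532 + (6 + 2*217**2))/(20215 - 28742) = (44532 + (6 + 2*47089))/(-8527) = (44532 + (6 + 94178))*(-1/8527) = (44532 + 94184)*(-1/8527) = 138716*(-1/8527) = -138716/8527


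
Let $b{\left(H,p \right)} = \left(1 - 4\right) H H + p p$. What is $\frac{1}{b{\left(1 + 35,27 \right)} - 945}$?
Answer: $- \frac{1}{4104} \approx -0.00024366$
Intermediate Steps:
$b{\left(H,p \right)} = p^{2} - 3 H^{2}$ ($b{\left(H,p \right)} = - 3 H H + p^{2} = - 3 H^{2} + p^{2} = p^{2} - 3 H^{2}$)
$\frac{1}{b{\left(1 + 35,27 \right)} - 945} = \frac{1}{\left(27^{2} - 3 \left(1 + 35\right)^{2}\right) - 945} = \frac{1}{\left(729 - 3 \cdot 36^{2}\right) - 945} = \frac{1}{\left(729 - 3888\right) - 945} = \frac{1}{-3159 - 945} = \frac{1}{-4104} = - \frac{1}{4104}$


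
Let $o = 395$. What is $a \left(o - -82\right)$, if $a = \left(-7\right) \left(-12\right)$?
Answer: $40068$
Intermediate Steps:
$a = 84$
$a \left(o - -82\right) = 84 \left(395 - -82\right) = 84 \left(395 + \left(-10 + 92\right)\right) = 84 \left(395 + 82\right) = 84 \cdot 477 = 40068$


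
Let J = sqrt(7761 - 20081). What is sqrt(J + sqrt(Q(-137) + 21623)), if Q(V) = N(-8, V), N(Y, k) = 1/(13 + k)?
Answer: sqrt(62*sqrt(83118781) + 15376*I*sqrt(770))/62 ≈ 12.87 + 4.3121*I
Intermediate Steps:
J = 4*I*sqrt(770) (J = sqrt(-12320) = 4*I*sqrt(770) ≈ 111.0*I)
Q(V) = 1/(13 + V)
sqrt(J + sqrt(Q(-137) + 21623)) = sqrt(4*I*sqrt(770) + sqrt(1/(13 - 137) + 21623)) = sqrt(4*I*sqrt(770) + sqrt(1/(-124) + 21623)) = sqrt(4*I*sqrt(770) + sqrt(-1/124 + 21623)) = sqrt(4*I*sqrt(770) + sqrt(2681251/124)) = sqrt(4*I*sqrt(770) + sqrt(83118781)/62) = sqrt(sqrt(83118781)/62 + 4*I*sqrt(770))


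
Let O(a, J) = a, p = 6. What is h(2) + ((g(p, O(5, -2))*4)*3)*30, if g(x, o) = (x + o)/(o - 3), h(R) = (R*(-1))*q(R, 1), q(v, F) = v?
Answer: 1976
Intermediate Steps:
h(R) = -R**2 (h(R) = (R*(-1))*R = (-R)*R = -R**2)
g(x, o) = (o + x)/(-3 + o)
h(2) + ((g(p, O(5, -2))*4)*3)*30 = -1*2**2 + ((((5 + 6)/(-3 + 5))*4)*3)*30 = -1*4 + (((11/2)*4)*3)*30 = -4 + ((((1/2)*11)*4)*3)*30 = -4 + (((11/2)*4)*3)*30 = -4 + (22*3)*30 = -4 + 66*30 = -4 + 1980 = 1976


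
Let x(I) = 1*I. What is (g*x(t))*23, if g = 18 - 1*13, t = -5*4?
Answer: -2300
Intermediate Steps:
t = -20
x(I) = I
g = 5 (g = 18 - 13 = 5)
(g*x(t))*23 = (5*(-20))*23 = -100*23 = -2300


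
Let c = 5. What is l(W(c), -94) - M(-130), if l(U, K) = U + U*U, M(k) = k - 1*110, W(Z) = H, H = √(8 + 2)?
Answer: 250 + √10 ≈ 253.16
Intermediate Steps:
H = √10 ≈ 3.1623
W(Z) = √10
M(k) = -110 + k (M(k) = k - 110 = -110 + k)
l(U, K) = U + U²
l(W(c), -94) - M(-130) = √10*(1 + √10) - (-110 - 130) = √10*(1 + √10) - 1*(-240) = √10*(1 + √10) + 240 = 240 + √10*(1 + √10)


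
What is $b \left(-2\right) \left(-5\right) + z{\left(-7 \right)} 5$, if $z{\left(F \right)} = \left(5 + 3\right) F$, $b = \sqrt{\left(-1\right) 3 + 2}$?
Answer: $-280 + 10 i \approx -280.0 + 10.0 i$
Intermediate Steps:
$b = i$ ($b = \sqrt{-3 + 2} = \sqrt{-1} = i \approx 1.0 i$)
$z{\left(F \right)} = 8 F$
$b \left(-2\right) \left(-5\right) + z{\left(-7 \right)} 5 = i \left(-2\right) \left(-5\right) + 8 \left(-7\right) 5 = - 2 i \left(-5\right) - 280 = 10 i - 280 = -280 + 10 i$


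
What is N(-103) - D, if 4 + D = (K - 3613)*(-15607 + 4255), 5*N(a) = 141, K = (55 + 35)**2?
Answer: 254682281/5 ≈ 5.0936e+7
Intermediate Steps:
K = 8100 (K = 90**2 = 8100)
N(a) = 141/5 (N(a) = (1/5)*141 = 141/5)
D = -50936428 (D = -4 + (8100 - 3613)*(-15607 + 4255) = -4 + 4487*(-11352) = -4 - 50936424 = -50936428)
N(-103) - D = 141/5 - 1*(-50936428) = 141/5 + 50936428 = 254682281/5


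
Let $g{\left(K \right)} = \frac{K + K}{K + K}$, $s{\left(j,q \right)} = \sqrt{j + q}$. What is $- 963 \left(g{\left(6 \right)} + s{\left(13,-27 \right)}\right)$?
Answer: $-963 - 963 i \sqrt{14} \approx -963.0 - 3603.2 i$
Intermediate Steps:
$g{\left(K \right)} = 1$ ($g{\left(K \right)} = \frac{2 K}{2 K} = 2 K \frac{1}{2 K} = 1$)
$- 963 \left(g{\left(6 \right)} + s{\left(13,-27 \right)}\right) = - 963 \left(1 + \sqrt{13 - 27}\right) = - 963 \left(1 + \sqrt{-14}\right) = - 963 \left(1 + i \sqrt{14}\right) = -963 - 963 i \sqrt{14}$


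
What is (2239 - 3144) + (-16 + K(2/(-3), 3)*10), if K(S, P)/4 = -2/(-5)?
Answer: -905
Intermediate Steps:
K(S, P) = 8/5 (K(S, P) = 4*(-2/(-5)) = 4*(-2*(-⅕)) = 4*(⅖) = 8/5)
(2239 - 3144) + (-16 + K(2/(-3), 3)*10) = (2239 - 3144) + (-16 + (8/5)*10) = -905 + (-16 + 16) = -905 + 0 = -905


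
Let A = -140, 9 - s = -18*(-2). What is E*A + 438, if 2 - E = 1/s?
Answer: 4126/27 ≈ 152.81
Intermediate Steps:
s = -27 (s = 9 - (-18)*(-2) = 9 - 1*36 = 9 - 36 = -27)
E = 55/27 (E = 2 - 1/(-27) = 2 - 1*(-1/27) = 2 + 1/27 = 55/27 ≈ 2.0370)
E*A + 438 = (55/27)*(-140) + 438 = -7700/27 + 438 = 4126/27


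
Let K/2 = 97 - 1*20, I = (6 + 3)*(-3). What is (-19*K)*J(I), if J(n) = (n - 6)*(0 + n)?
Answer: -2607066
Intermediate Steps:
I = -27 (I = 9*(-3) = -27)
K = 154 (K = 2*(97 - 1*20) = 2*(97 - 20) = 2*77 = 154)
J(n) = n*(-6 + n) (J(n) = (-6 + n)*n = n*(-6 + n))
(-19*K)*J(I) = (-19*154)*(-27*(-6 - 27)) = -(-79002)*(-33) = -2926*891 = -2607066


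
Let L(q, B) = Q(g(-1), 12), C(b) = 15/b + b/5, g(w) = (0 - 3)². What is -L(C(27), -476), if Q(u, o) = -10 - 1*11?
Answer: 21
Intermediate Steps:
g(w) = 9 (g(w) = (-3)² = 9)
Q(u, o) = -21 (Q(u, o) = -10 - 11 = -21)
C(b) = 15/b + b/5 (C(b) = 15/b + b*(⅕) = 15/b + b/5)
L(q, B) = -21
-L(C(27), -476) = -1*(-21) = 21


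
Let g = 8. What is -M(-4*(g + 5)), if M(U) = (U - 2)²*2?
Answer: -5832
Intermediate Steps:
M(U) = 2*(-2 + U)² (M(U) = (-2 + U)²*2 = 2*(-2 + U)²)
-M(-4*(g + 5)) = -2*(-2 - 4*(8 + 5))² = -2*(-2 - 4*13)² = -2*(-2 - 52)² = -2*(-54)² = -2*2916 = -1*5832 = -5832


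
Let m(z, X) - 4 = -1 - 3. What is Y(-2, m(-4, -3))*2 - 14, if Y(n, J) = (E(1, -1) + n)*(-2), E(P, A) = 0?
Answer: -6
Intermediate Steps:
m(z, X) = 0 (m(z, X) = 4 + (-1 - 3) = 4 - 4 = 0)
Y(n, J) = -2*n (Y(n, J) = (0 + n)*(-2) = n*(-2) = -2*n)
Y(-2, m(-4, -3))*2 - 14 = -2*(-2)*2 - 14 = 4*2 - 14 = 8 - 14 = -6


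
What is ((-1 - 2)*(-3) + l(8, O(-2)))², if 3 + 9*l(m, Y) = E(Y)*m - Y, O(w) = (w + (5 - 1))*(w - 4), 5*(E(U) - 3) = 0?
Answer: 1444/9 ≈ 160.44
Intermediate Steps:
E(U) = 3 (E(U) = 3 + (⅕)*0 = 3 + 0 = 3)
O(w) = (-4 + w)*(4 + w) (O(w) = (w + 4)*(-4 + w) = (4 + w)*(-4 + w) = (-4 + w)*(4 + w))
l(m, Y) = -⅓ - Y/9 + m/3 (l(m, Y) = -⅓ + (3*m - Y)/9 = -⅓ + (-Y + 3*m)/9 = -⅓ + (-Y/9 + m/3) = -⅓ - Y/9 + m/3)
((-1 - 2)*(-3) + l(8, O(-2)))² = ((-1 - 2)*(-3) + (-⅓ - (-16 + (-2)²)/9 + (⅓)*8))² = (-3*(-3) + (-⅓ - (-16 + 4)/9 + 8/3))² = (9 + (-⅓ - ⅑*(-12) + 8/3))² = (9 + (-⅓ + 4/3 + 8/3))² = (9 + 11/3)² = (38/3)² = 1444/9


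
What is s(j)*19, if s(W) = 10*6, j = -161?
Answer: 1140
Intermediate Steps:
s(W) = 60
s(j)*19 = 60*19 = 1140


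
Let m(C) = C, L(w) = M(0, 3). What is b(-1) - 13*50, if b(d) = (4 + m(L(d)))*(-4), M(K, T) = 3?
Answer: -678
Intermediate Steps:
L(w) = 3
b(d) = -28 (b(d) = (4 + 3)*(-4) = 7*(-4) = -28)
b(-1) - 13*50 = -28 - 13*50 = -28 - 650 = -678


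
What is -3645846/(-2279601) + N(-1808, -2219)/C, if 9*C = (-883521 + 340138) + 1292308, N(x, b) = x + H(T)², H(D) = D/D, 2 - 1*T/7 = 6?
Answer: 299265784943/189694464325 ≈ 1.5776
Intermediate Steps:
T = -28 (T = 14 - 7*6 = 14 - 42 = -28)
H(D) = 1
N(x, b) = 1 + x (N(x, b) = x + 1² = x + 1 = 1 + x)
C = 748925/9 (C = ((-883521 + 340138) + 1292308)/9 = (-543383 + 1292308)/9 = (⅑)*748925 = 748925/9 ≈ 83214.)
-3645846/(-2279601) + N(-1808, -2219)/C = -3645846/(-2279601) + (1 - 1808)/(748925/9) = -3645846*(-1/2279601) - 1807*9/748925 = 405094/253289 - 16263/748925 = 299265784943/189694464325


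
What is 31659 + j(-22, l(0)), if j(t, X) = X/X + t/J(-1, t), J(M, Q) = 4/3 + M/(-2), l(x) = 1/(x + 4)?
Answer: 31648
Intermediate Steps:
l(x) = 1/(4 + x)
J(M, Q) = 4/3 - M/2 (J(M, Q) = 4*(1/3) + M*(-1/2) = 4/3 - M/2)
j(t, X) = 1 + 6*t/11 (j(t, X) = X/X + t/(4/3 - 1/2*(-1)) = 1 + t/(4/3 + 1/2) = 1 + t/(11/6) = 1 + t*(6/11) = 1 + 6*t/11)
31659 + j(-22, l(0)) = 31659 + (1 + (6/11)*(-22)) = 31659 + (1 - 12) = 31659 - 11 = 31648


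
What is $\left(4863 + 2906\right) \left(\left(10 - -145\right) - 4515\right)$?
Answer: $-33872840$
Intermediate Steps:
$\left(4863 + 2906\right) \left(\left(10 - -145\right) - 4515\right) = 7769 \left(\left(10 + 145\right) - 4515\right) = 7769 \left(155 - 4515\right) = 7769 \left(-4360\right) = -33872840$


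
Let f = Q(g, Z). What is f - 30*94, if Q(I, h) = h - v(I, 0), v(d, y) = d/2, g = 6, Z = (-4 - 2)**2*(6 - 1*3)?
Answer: -2715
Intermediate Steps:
Z = 108 (Z = (-6)**2*(6 - 3) = 36*3 = 108)
v(d, y) = d/2 (v(d, y) = d*(1/2) = d/2)
Q(I, h) = h - I/2
f = 105 (f = 108 - 1/2*6 = 108 - 3 = 105)
f - 30*94 = 105 - 30*94 = 105 - 2820 = -2715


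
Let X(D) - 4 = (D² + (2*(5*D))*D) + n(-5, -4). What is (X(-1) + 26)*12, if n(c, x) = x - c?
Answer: 504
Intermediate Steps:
X(D) = 5 + 11*D² (X(D) = 4 + ((D² + (2*(5*D))*D) + (-4 - 1*(-5))) = 4 + ((D² + (10*D)*D) + (-4 + 5)) = 4 + ((D² + 10*D²) + 1) = 4 + (11*D² + 1) = 4 + (1 + 11*D²) = 5 + 11*D²)
(X(-1) + 26)*12 = ((5 + 11*(-1)²) + 26)*12 = ((5 + 11*1) + 26)*12 = ((5 + 11) + 26)*12 = (16 + 26)*12 = 42*12 = 504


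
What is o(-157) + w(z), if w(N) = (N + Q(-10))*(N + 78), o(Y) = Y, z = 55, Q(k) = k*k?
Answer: 20458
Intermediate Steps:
Q(k) = k²
w(N) = (78 + N)*(100 + N) (w(N) = (N + (-10)²)*(N + 78) = (N + 100)*(78 + N) = (100 + N)*(78 + N) = (78 + N)*(100 + N))
o(-157) + w(z) = -157 + (7800 + 55² + 178*55) = -157 + (7800 + 3025 + 9790) = -157 + 20615 = 20458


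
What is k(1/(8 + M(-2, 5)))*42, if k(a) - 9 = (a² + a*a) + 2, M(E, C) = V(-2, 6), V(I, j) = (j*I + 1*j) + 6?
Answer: 7413/16 ≈ 463.31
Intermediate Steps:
V(I, j) = 6 + j + I*j (V(I, j) = (I*j + j) + 6 = (j + I*j) + 6 = 6 + j + I*j)
M(E, C) = 0 (M(E, C) = 6 + 6 - 2*6 = 6 + 6 - 12 = 0)
k(a) = 11 + 2*a² (k(a) = 9 + ((a² + a*a) + 2) = 9 + ((a² + a²) + 2) = 9 + (2*a² + 2) = 9 + (2 + 2*a²) = 11 + 2*a²)
k(1/(8 + M(-2, 5)))*42 = (11 + 2*(1/(8 + 0))²)*42 = (11 + 2*(1/8)²)*42 = (11 + 2*(⅛)²)*42 = (11 + 2*(1/64))*42 = (11 + 1/32)*42 = (353/32)*42 = 7413/16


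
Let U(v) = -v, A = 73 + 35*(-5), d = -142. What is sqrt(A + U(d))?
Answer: 2*sqrt(10) ≈ 6.3246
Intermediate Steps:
A = -102 (A = 73 - 175 = -102)
sqrt(A + U(d)) = sqrt(-102 - 1*(-142)) = sqrt(-102 + 142) = sqrt(40) = 2*sqrt(10)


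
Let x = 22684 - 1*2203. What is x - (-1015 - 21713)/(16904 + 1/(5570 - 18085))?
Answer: 1444370960933/70517853 ≈ 20482.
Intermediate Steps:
x = 20481 (x = 22684 - 2203 = 20481)
x - (-1015 - 21713)/(16904 + 1/(5570 - 18085)) = 20481 - (-1015 - 21713)/(16904 + 1/(5570 - 18085)) = 20481 - (-22728)/(16904 + 1/(-12515)) = 20481 - (-22728)/(16904 - 1/12515) = 20481 - (-22728)/211553559/12515 = 20481 - (-22728)*12515/211553559 = 20481 - 1*(-94813640/70517853) = 20481 + 94813640/70517853 = 1444370960933/70517853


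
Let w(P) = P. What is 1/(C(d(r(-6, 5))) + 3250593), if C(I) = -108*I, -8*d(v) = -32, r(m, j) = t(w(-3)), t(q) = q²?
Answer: 1/3250161 ≈ 3.0768e-7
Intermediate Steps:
r(m, j) = 9 (r(m, j) = (-3)² = 9)
d(v) = 4 (d(v) = -⅛*(-32) = 4)
1/(C(d(r(-6, 5))) + 3250593) = 1/(-108*4 + 3250593) = 1/(-432 + 3250593) = 1/3250161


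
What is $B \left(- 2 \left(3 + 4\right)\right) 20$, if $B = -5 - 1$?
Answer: $1680$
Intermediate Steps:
$B = -6$
$B \left(- 2 \left(3 + 4\right)\right) 20 = - 6 \left(- 2 \left(3 + 4\right)\right) 20 = - 6 \left(\left(-2\right) 7\right) 20 = \left(-6\right) \left(-14\right) 20 = 84 \cdot 20 = 1680$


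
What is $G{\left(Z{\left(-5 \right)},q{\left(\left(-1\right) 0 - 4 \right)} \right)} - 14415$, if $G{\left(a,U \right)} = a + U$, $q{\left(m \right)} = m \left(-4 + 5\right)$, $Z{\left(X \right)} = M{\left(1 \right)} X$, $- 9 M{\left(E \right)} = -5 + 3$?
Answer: $- \frac{129781}{9} \approx -14420.0$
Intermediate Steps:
$M{\left(E \right)} = \frac{2}{9}$ ($M{\left(E \right)} = - \frac{-5 + 3}{9} = \left(- \frac{1}{9}\right) \left(-2\right) = \frac{2}{9}$)
$Z{\left(X \right)} = \frac{2 X}{9}$
$q{\left(m \right)} = m$ ($q{\left(m \right)} = m 1 = m$)
$G{\left(a,U \right)} = U + a$
$G{\left(Z{\left(-5 \right)},q{\left(\left(-1\right) 0 - 4 \right)} \right)} - 14415 = \left(\left(\left(-1\right) 0 - 4\right) + \frac{2}{9} \left(-5\right)\right) - 14415 = \left(\left(0 - 4\right) - \frac{10}{9}\right) - 14415 = \left(-4 - \frac{10}{9}\right) - 14415 = - \frac{46}{9} - 14415 = - \frac{129781}{9}$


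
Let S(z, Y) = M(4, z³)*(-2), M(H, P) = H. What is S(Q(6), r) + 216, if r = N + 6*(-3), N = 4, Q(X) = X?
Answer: 208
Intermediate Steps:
r = -14 (r = 4 + 6*(-3) = 4 - 18 = -14)
S(z, Y) = -8 (S(z, Y) = 4*(-2) = -8)
S(Q(6), r) + 216 = -8 + 216 = 208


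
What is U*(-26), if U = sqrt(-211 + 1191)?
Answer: -364*sqrt(5) ≈ -813.93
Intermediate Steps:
U = 14*sqrt(5) (U = sqrt(980) = 14*sqrt(5) ≈ 31.305)
U*(-26) = (14*sqrt(5))*(-26) = -364*sqrt(5)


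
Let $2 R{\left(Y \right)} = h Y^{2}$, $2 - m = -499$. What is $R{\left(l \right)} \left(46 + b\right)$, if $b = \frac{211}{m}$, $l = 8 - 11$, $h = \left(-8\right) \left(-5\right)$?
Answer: $\frac{1395420}{167} \approx 8355.8$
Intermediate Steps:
$m = 501$ ($m = 2 - -499 = 2 + 499 = 501$)
$h = 40$
$l = -3$ ($l = 8 - 11 = -3$)
$R{\left(Y \right)} = 20 Y^{2}$ ($R{\left(Y \right)} = \frac{40 Y^{2}}{2} = 20 Y^{2}$)
$b = \frac{211}{501} \approx 0.42116$
$R{\left(l \right)} \left(46 + b\right) = 20 \left(-3\right)^{2} \left(46 + \frac{211}{501}\right) = 20 \cdot 9 \cdot \frac{23257}{501} = 180 \cdot \frac{23257}{501} = \frac{1395420}{167}$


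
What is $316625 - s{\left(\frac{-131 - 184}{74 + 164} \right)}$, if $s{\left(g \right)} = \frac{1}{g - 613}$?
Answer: $\frac{6613346409}{20887} \approx 3.1663 \cdot 10^{5}$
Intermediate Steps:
$s{\left(g \right)} = \frac{1}{-613 + g}$
$316625 - s{\left(\frac{-131 - 184}{74 + 164} \right)} = 316625 - \frac{1}{-613 + \frac{-131 - 184}{74 + 164}} = 316625 - \frac{1}{-613 - \frac{315}{238}} = 316625 - \frac{1}{-613 - \frac{45}{34}} = 316625 - \frac{1}{- \frac{20887}{34}} = 316625 - - \frac{34}{20887} = 316625 + \frac{34}{20887} = \frac{6613346409}{20887}$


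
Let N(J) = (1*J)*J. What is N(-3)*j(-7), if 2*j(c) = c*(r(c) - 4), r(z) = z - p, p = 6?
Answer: 1071/2 ≈ 535.50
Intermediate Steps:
N(J) = J**2 (N(J) = J*J = J**2)
r(z) = -6 + z (r(z) = z - 1*6 = z - 6 = -6 + z)
j(c) = c*(-10 + c)/2 (j(c) = (c*((-6 + c) - 4))/2 = (c*(-10 + c))/2 = c*(-10 + c)/2)
N(-3)*j(-7) = (-3)**2*((1/2)*(-7)*(-10 - 7)) = 9*((1/2)*(-7)*(-17)) = 9*(119/2) = 1071/2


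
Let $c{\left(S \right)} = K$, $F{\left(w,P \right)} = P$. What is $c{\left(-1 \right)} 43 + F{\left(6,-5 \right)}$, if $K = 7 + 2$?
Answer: $382$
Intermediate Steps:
$K = 9$
$c{\left(S \right)} = 9$
$c{\left(-1 \right)} 43 + F{\left(6,-5 \right)} = 9 \cdot 43 - 5 = 387 - 5 = 382$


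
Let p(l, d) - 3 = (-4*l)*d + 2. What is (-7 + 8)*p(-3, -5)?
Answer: -55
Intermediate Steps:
p(l, d) = 5 - 4*d*l (p(l, d) = 3 + ((-4*l)*d + 2) = 3 + (-4*d*l + 2) = 3 + (2 - 4*d*l) = 5 - 4*d*l)
(-7 + 8)*p(-3, -5) = (-7 + 8)*(5 - 4*(-5)*(-3)) = 1*(5 - 60) = 1*(-55) = -55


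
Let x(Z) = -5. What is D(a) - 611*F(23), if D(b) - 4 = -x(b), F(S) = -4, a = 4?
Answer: 2453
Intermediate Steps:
D(b) = 9 (D(b) = 4 - 1*(-5) = 4 + 5 = 9)
D(a) - 611*F(23) = 9 - 611*(-4) = 9 + 2444 = 2453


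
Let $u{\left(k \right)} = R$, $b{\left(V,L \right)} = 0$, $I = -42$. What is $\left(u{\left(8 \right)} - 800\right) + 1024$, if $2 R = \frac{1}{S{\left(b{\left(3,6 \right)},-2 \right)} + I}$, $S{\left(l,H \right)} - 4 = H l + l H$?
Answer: $\frac{17023}{76} \approx 223.99$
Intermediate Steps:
$S{\left(l,H \right)} = 4 + 2 H l$ ($S{\left(l,H \right)} = 4 + \left(H l + l H\right) = 4 + \left(H l + H l\right) = 4 + 2 H l$)
$R = - \frac{1}{76}$ ($R = \frac{1}{2 \left(\left(4 + 2 \left(-2\right) 0\right) - 42\right)} = \frac{1}{2 \left(\left(4 + 0\right) - 42\right)} = \frac{1}{2 \left(4 - 42\right)} = \frac{1}{2 \left(-38\right)} = \frac{1}{2} \left(- \frac{1}{38}\right) = - \frac{1}{76} \approx -0.013158$)
$u{\left(k \right)} = - \frac{1}{76}$
$\left(u{\left(8 \right)} - 800\right) + 1024 = \left(- \frac{1}{76} - 800\right) + 1024 = - \frac{60801}{76} + 1024 = \frac{17023}{76}$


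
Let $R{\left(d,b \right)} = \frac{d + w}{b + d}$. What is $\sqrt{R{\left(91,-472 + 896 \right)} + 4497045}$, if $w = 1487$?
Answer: $\frac{\sqrt{1192729572795}}{515} \approx 2120.6$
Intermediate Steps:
$R{\left(d,b \right)} = \frac{1487 + d}{b + d}$ ($R{\left(d,b \right)} = \frac{d + 1487}{b + d} = \frac{1487 + d}{b + d}$)
$\sqrt{R{\left(91,-472 + 896 \right)} + 4497045} = \sqrt{\frac{1487 + 91}{\left(-472 + 896\right) + 91} + 4497045} = \sqrt{\frac{1}{424 + 91} \cdot 1578 + 4497045} = \sqrt{\frac{1}{515} \cdot 1578 + 4497045} = \sqrt{\frac{1578}{515} + 4497045} = \sqrt{\frac{2315979753}{515}} = \frac{\sqrt{1192729572795}}{515}$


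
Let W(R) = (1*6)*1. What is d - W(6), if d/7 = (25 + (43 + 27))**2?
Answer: 63169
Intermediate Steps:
W(R) = 6 (W(R) = 6*1 = 6)
d = 63175 (d = 7*(25 + (43 + 27))**2 = 7*(25 + 70)**2 = 7*95**2 = 7*9025 = 63175)
d - W(6) = 63175 - 1*6 = 63175 - 6 = 63169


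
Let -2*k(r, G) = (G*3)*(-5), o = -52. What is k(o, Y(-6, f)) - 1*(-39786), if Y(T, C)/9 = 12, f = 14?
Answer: 40596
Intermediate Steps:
Y(T, C) = 108 (Y(T, C) = 9*12 = 108)
k(r, G) = 15*G/2 (k(r, G) = -G*3*(-5)/2 = -3*G*(-5)/2 = -(-15)*G/2 = 15*G/2)
k(o, Y(-6, f)) - 1*(-39786) = (15/2)*108 - 1*(-39786) = 810 + 39786 = 40596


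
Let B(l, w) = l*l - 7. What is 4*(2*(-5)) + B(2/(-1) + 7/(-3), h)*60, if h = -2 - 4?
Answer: 2000/3 ≈ 666.67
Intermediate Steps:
h = -6
B(l, w) = -7 + l² (B(l, w) = l² - 7 = -7 + l²)
4*(2*(-5)) + B(2/(-1) + 7/(-3), h)*60 = 4*(2*(-5)) + (-7 + (2/(-1) + 7/(-3))²)*60 = 4*(-10) + (-7 + (2*(-1) + 7*(-⅓))²)*60 = -40 + (-7 + (-2 - 7/3)²)*60 = -40 + (-7 + (-13/3)²)*60 = -40 + (-7 + 169/9)*60 = -40 + (106/9)*60 = -40 + 2120/3 = 2000/3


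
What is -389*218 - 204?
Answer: -85006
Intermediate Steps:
-389*218 - 204 = -84802 - 204 = -85006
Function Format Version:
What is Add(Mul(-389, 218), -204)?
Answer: -85006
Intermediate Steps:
Add(Mul(-389, 218), -204) = Add(-84802, -204) = -85006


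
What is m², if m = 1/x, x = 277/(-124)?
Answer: 15376/76729 ≈ 0.20039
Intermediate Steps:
x = -277/124 (x = 277*(-1/124) = -277/124 ≈ -2.2339)
m = -124/277 (m = 1/(-277/124) = -124/277 ≈ -0.44765)
m² = (-124/277)² = 15376/76729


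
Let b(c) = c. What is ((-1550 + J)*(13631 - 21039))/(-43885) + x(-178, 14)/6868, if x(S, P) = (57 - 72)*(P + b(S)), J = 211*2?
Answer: -14320647333/75350545 ≈ -190.05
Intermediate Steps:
J = 422
x(S, P) = -15*P - 15*S (x(S, P) = (57 - 72)*(P + S) = -15*(P + S) = -15*P - 15*S)
((-1550 + J)*(13631 - 21039))/(-43885) + x(-178, 14)/6868 = ((-1550 + 422)*(13631 - 21039))/(-43885) + (-15*14 - 15*(-178))/6868 = -1128*(-7408)*(-1/43885) + (-210 + 2670)*(1/6868) = 8356224*(-1/43885) + 2460*(1/6868) = -8356224/43885 + 615/1717 = -14320647333/75350545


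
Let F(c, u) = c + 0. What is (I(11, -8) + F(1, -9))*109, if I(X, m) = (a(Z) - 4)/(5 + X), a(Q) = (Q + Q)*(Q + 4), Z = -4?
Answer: 327/4 ≈ 81.750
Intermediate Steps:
F(c, u) = c
a(Q) = 2*Q*(4 + Q) (a(Q) = (2*Q)*(4 + Q) = 2*Q*(4 + Q))
I(X, m) = -4/(5 + X) (I(X, m) = (2*(-4)*(4 - 4) - 4)/(5 + X) = (2*(-4)*0 - 4)/(5 + X) = (0 - 4)/(5 + X) = -4/(5 + X))
(I(11, -8) + F(1, -9))*109 = (-4/(5 + 11) + 1)*109 = (-4/16 + 1)*109 = (-4*1/16 + 1)*109 = (-1/4 + 1)*109 = (3/4)*109 = 327/4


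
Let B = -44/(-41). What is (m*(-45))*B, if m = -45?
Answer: 89100/41 ≈ 2173.2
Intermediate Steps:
B = 44/41 (B = -44*(-1/41) = 44/41 ≈ 1.0732)
(m*(-45))*B = -45*(-45)*(44/41) = 2025*(44/41) = 89100/41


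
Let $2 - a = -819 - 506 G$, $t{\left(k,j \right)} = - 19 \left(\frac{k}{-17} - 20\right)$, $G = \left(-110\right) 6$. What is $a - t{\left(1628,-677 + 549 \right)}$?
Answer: $- \frac{5700755}{17} \approx -3.3534 \cdot 10^{5}$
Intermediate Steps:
$G = -660$
$t{\left(k,j \right)} = 380 + \frac{19 k}{17}$ ($t{\left(k,j \right)} = - 19 \left(k \left(- \frac{1}{17}\right) - 20\right) = - 19 \left(- \frac{k}{17} - 20\right) = - 19 \left(-20 - \frac{k}{17}\right) = 380 + \frac{19 k}{17}$)
$a = -333139$ ($a = 2 - \left(-819 - -333960\right) = 2 - \left(-819 + 333960\right) = 2 - 333141 = -333139$)
$a - t{\left(1628,-677 + 549 \right)} = -333139 - \left(380 + \frac{19}{17} \cdot 1628\right) = -333139 - \left(380 + \frac{30932}{17}\right) = -333139 - \frac{37392}{17} = - \frac{5700755}{17}$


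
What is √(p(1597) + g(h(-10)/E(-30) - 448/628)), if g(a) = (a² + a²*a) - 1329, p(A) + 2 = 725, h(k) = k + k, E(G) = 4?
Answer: I*√461668833426/24649 ≈ 27.565*I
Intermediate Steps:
h(k) = 2*k
p(A) = 723 (p(A) = -2 + 725 = 723)
g(a) = -1329 + a² + a³ (g(a) = (a² + a³) - 1329 = -1329 + a² + a³)
√(p(1597) + g(h(-10)/E(-30) - 448/628)) = √(723 + (-1329 + ((2*(-10))/4 - 448/628)² + ((2*(-10))/4 - 448/628)³)) = √(723 + (-1329 + (-20*¼ - 448*1/628)² + (-20*¼ - 448*1/628)³)) = √(723 + (-1329 + (-5 - 112/157)² + (-5 - 112/157)³)) = √(723 + (-1329 + (-897/157)² + (-897/157)³)) = √(723 + (-1329 + 804609/24649 - 721734273/3869893)) = √(723 - 5738498457/3869893) = √(-2940565818/3869893) = I*√461668833426/24649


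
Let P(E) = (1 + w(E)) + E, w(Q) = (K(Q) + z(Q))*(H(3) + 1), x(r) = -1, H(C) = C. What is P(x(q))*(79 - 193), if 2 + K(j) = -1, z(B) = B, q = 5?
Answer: 1824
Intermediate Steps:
K(j) = -3 (K(j) = -2 - 1 = -3)
w(Q) = -12 + 4*Q (w(Q) = (-3 + Q)*(3 + 1) = (-3 + Q)*4 = -12 + 4*Q)
P(E) = -11 + 5*E (P(E) = (1 + (-12 + 4*E)) + E = (-11 + 4*E) + E = -11 + 5*E)
P(x(q))*(79 - 193) = (-11 + 5*(-1))*(79 - 193) = (-11 - 5)*(-114) = -16*(-114) = 1824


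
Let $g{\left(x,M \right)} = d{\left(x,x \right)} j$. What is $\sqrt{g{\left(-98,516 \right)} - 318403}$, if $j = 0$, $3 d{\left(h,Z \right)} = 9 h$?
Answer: $i \sqrt{318403} \approx 564.27 i$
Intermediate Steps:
$d{\left(h,Z \right)} = 3 h$ ($d{\left(h,Z \right)} = \frac{9 h}{3} = 3 h$)
$g{\left(x,M \right)} = 0$ ($g{\left(x,M \right)} = 3 x 0 = 0$)
$\sqrt{g{\left(-98,516 \right)} - 318403} = \sqrt{0 - 318403} = \sqrt{-318403} = i \sqrt{318403}$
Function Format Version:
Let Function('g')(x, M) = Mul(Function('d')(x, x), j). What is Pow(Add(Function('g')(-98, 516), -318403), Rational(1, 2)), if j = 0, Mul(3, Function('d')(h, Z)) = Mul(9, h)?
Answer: Mul(I, Pow(318403, Rational(1, 2))) ≈ Mul(564.27, I)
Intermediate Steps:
Function('d')(h, Z) = Mul(3, h) (Function('d')(h, Z) = Mul(Rational(1, 3), Mul(9, h)) = Mul(3, h))
Function('g')(x, M) = 0 (Function('g')(x, M) = Mul(Mul(3, x), 0) = 0)
Pow(Add(Function('g')(-98, 516), -318403), Rational(1, 2)) = Pow(Add(0, -318403), Rational(1, 2)) = Pow(-318403, Rational(1, 2)) = Mul(I, Pow(318403, Rational(1, 2)))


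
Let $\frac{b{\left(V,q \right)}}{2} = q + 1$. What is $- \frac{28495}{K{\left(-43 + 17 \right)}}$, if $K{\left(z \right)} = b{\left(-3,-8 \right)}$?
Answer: $\frac{28495}{14} \approx 2035.4$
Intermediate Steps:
$b{\left(V,q \right)} = 2 + 2 q$ ($b{\left(V,q \right)} = 2 \left(q + 1\right) = 2 \left(1 + q\right) = 2 + 2 q$)
$K{\left(z \right)} = -14$ ($K{\left(z \right)} = 2 + 2 \left(-8\right) = 2 - 16 = -14$)
$- \frac{28495}{K{\left(-43 + 17 \right)}} = - \frac{28495}{-14} = \left(-28495\right) \left(- \frac{1}{14}\right) = \frac{28495}{14}$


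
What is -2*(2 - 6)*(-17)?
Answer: -136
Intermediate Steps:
-2*(2 - 6)*(-17) = -2*(-4)*(-17) = 8*(-17) = -136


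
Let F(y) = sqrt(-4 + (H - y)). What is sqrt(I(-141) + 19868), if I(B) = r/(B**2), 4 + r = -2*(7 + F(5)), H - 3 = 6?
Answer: 3*sqrt(4876490)/47 ≈ 140.95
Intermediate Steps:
H = 9 (H = 3 + 6 = 9)
F(y) = sqrt(5 - y) (F(y) = sqrt(-4 + (9 - y)) = sqrt(5 - y))
r = -18 (r = -4 - 2*(7 + sqrt(5 - 1*5)) = -4 - 2*(7 + sqrt(5 - 5)) = -4 - 2*(7 + sqrt(0)) = -4 - 2*(7 + 0) = -4 - 2*7 = -4 - 14 = -18)
I(B) = -18/B**2
sqrt(I(-141) + 19868) = sqrt(-18/(-141)**2 + 19868) = sqrt(-18*1/19881 + 19868) = sqrt(-2/2209 + 19868) = sqrt(43888410/2209) = 3*sqrt(4876490)/47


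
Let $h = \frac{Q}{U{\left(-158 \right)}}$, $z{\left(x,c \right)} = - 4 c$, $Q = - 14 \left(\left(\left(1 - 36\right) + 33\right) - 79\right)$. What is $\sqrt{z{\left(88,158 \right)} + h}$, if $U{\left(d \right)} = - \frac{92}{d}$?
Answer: $\frac{\sqrt{695911}}{23} \approx 36.27$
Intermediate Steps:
$Q = 1134$ ($Q = - 14 \left(\left(-35 + 33\right) - 79\right) = - 14 \left(-2 - 79\right) = \left(-14\right) \left(-81\right) = 1134$)
$h = \frac{44793}{23}$ ($h = \frac{1134}{\left(-92\right) \frac{1}{-158}} = \frac{1134}{\left(-92\right) \left(- \frac{1}{158}\right)} = \frac{1134}{\frac{46}{79}} = 1134 \cdot \frac{79}{46} = \frac{44793}{23} \approx 1947.5$)
$\sqrt{z{\left(88,158 \right)} + h} = \sqrt{\left(-4\right) 158 + \frac{44793}{23}} = \sqrt{-632 + \frac{44793}{23}} = \sqrt{\frac{30257}{23}} = \frac{\sqrt{695911}}{23}$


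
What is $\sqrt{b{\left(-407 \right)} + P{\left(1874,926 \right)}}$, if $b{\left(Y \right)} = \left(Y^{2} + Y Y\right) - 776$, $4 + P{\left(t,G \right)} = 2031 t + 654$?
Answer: $7 \sqrt{84434} \approx 2034.0$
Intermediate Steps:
$P{\left(t,G \right)} = 650 + 2031 t$ ($P{\left(t,G \right)} = -4 + \left(2031 t + 654\right) = -4 + \left(654 + 2031 t\right) = 650 + 2031 t$)
$b{\left(Y \right)} = -776 + 2 Y^{2}$ ($b{\left(Y \right)} = \left(Y^{2} + Y^{2}\right) - 776 = 2 Y^{2} - 776 = -776 + 2 Y^{2}$)
$\sqrt{b{\left(-407 \right)} + P{\left(1874,926 \right)}} = \sqrt{\left(-776 + 2 \left(-407\right)^{2}\right) + \left(650 + 2031 \cdot 1874\right)} = \sqrt{\left(-776 + 2 \cdot 165649\right) + \left(650 + 3806094\right)} = \sqrt{\left(-776 + 331298\right) + 3806744} = \sqrt{330522 + 3806744} = \sqrt{4137266} = 7 \sqrt{84434}$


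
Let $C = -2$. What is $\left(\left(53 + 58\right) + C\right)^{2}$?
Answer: $11881$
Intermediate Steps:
$\left(\left(53 + 58\right) + C\right)^{2} = \left(\left(53 + 58\right) - 2\right)^{2} = \left(111 - 2\right)^{2} = 109^{2} = 11881$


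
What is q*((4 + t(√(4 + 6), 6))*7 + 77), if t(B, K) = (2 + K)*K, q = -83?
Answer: -36603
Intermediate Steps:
t(B, K) = K*(2 + K)
q*((4 + t(√(4 + 6), 6))*7 + 77) = -83*((4 + 6*(2 + 6))*7 + 77) = -83*((4 + 6*8)*7 + 77) = -83*((4 + 48)*7 + 77) = -83*(52*7 + 77) = -83*(364 + 77) = -83*441 = -36603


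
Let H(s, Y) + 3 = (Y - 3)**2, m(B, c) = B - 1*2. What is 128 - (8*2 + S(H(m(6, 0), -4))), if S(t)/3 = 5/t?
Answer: 5137/46 ≈ 111.67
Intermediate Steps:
m(B, c) = -2 + B (m(B, c) = B - 2 = -2 + B)
H(s, Y) = -3 + (-3 + Y)**2 (H(s, Y) = -3 + (Y - 3)**2 = -3 + (-3 + Y)**2)
S(t) = 15/t (S(t) = 3*(5/t) = 15/t)
128 - (8*2 + S(H(m(6, 0), -4))) = 128 - (8*2 + 15/(-3 + (-3 - 4)**2)) = 128 - (16 + 15/(-3 + (-7)**2)) = 128 - (16 + 15/(-3 + 49)) = 128 - (16 + 15/46) = 128 - 1*751/46 = 128 - 751/46 = 5137/46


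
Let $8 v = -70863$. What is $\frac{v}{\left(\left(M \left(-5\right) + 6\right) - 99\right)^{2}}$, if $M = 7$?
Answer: $- \frac{70863}{131072} \approx -0.54064$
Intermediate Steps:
$v = - \frac{70863}{8}$ ($v = \frac{1}{8} \left(-70863\right) = - \frac{70863}{8} \approx -8857.9$)
$\frac{v}{\left(\left(M \left(-5\right) + 6\right) - 99\right)^{2}} = - \frac{70863}{8 \left(\left(7 \left(-5\right) + 6\right) - 99\right)^{2}} = - \frac{70863}{8 \left(\left(-35 + 6\right) - 99\right)^{2}} = - \frac{70863}{8 \left(-29 - 99\right)^{2}} = - \frac{70863}{8 \left(-128\right)^{2}} = - \frac{70863}{8 \cdot 16384} = \left(- \frac{70863}{8}\right) \frac{1}{16384} = - \frac{70863}{131072}$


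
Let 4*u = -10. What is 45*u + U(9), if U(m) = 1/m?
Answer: -2023/18 ≈ -112.39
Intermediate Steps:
u = -5/2 (u = (1/4)*(-10) = -5/2 ≈ -2.5000)
45*u + U(9) = 45*(-5/2) + 1/9 = -225/2 + 1/9 = -2023/18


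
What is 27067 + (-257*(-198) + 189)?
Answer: 78142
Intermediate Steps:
27067 + (-257*(-198) + 189) = 27067 + (50886 + 189) = 27067 + 51075 = 78142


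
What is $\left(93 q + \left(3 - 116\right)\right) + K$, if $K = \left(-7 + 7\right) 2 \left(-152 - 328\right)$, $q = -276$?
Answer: $-25781$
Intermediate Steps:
$K = 0$ ($K = 0 \cdot 2 \left(-480\right) = 0 \left(-480\right) = 0$)
$\left(93 q + \left(3 - 116\right)\right) + K = \left(93 \left(-276\right) + \left(3 - 116\right)\right) + 0 = \left(-25668 - 113\right) + 0 = -25781 + 0 = -25781$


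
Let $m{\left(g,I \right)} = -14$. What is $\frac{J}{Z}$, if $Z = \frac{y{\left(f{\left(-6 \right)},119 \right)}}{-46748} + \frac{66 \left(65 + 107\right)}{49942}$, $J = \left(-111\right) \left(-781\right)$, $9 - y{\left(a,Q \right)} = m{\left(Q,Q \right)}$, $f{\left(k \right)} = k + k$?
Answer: $\frac{101198245404828}{264767315} \approx 3.8222 \cdot 10^{5}$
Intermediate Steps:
$f{\left(k \right)} = 2 k$
$y{\left(a,Q \right)} = 23$ ($y{\left(a,Q \right)} = 9 - -14 = 9 + 14 = 23$)
$J = 86691$
$Z = \frac{264767315}{1167344308}$ ($Z = \frac{23}{-46748} + \frac{66 \left(65 + 107\right)}{49942} = 23 \left(- \frac{1}{46748}\right) + 66 \cdot 172 \cdot \frac{1}{49942} = - \frac{23}{46748} + 11352 \cdot \frac{1}{49942} = - \frac{23}{46748} + \frac{5676}{24971} = \frac{264767315}{1167344308} \approx 0.22681$)
$\frac{J}{Z} = \frac{86691}{\frac{264767315}{1167344308}} = 86691 \cdot \frac{1167344308}{264767315} = \frac{101198245404828}{264767315}$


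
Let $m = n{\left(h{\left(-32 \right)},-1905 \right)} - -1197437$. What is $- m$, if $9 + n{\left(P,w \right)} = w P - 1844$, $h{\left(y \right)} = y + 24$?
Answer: $-1210824$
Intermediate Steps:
$h{\left(y \right)} = 24 + y$
$n{\left(P,w \right)} = -1853 + P w$ ($n{\left(P,w \right)} = -9 + \left(w P - 1844\right) = -9 + \left(P w - 1844\right) = -9 + \left(-1844 + P w\right) = -1853 + P w$)
$m = 1210824$ ($m = \left(-1853 + \left(24 - 32\right) \left(-1905\right)\right) - -1197437 = \left(-1853 - -15240\right) + 1197437 = \left(-1853 + 15240\right) + 1197437 = 13387 + 1197437 = 1210824$)
$- m = \left(-1\right) 1210824 = -1210824$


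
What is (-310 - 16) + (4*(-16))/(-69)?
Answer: -22430/69 ≈ -325.07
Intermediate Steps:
(-310 - 16) + (4*(-16))/(-69) = -326 - 64*(-1/69) = -326 + 64/69 = -22430/69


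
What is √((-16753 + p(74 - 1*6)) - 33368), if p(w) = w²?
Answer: I*√45497 ≈ 213.3*I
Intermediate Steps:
√((-16753 + p(74 - 1*6)) - 33368) = √((-16753 + (74 - 1*6)²) - 33368) = √((-16753 + (74 - 6)²) - 33368) = √((-16753 + 68²) - 33368) = √((-16753 + 4624) - 33368) = √(-12129 - 33368) = √(-45497) = I*√45497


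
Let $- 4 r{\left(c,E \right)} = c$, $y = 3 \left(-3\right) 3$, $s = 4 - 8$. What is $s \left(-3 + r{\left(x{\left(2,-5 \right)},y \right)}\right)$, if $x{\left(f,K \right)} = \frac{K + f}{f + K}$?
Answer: $13$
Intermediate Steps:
$x{\left(f,K \right)} = 1$ ($x{\left(f,K \right)} = \frac{K + f}{K + f} = 1$)
$s = -4$ ($s = 4 - 8 = -4$)
$y = -27$ ($y = \left(-9\right) 3 = -27$)
$r{\left(c,E \right)} = - \frac{c}{4}$
$s \left(-3 + r{\left(x{\left(2,-5 \right)},y \right)}\right) = - 4 \left(-3 - \frac{1}{4}\right) = \left(-4\right) \left(- \frac{13}{4}\right) = 13$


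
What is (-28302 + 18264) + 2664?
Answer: -7374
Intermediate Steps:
(-28302 + 18264) + 2664 = -10038 + 2664 = -7374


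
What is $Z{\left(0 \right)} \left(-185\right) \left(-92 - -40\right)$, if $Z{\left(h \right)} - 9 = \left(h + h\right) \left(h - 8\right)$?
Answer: $86580$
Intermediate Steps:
$Z{\left(h \right)} = 9 + 2 h \left(-8 + h\right)$ ($Z{\left(h \right)} = 9 + \left(h + h\right) \left(h - 8\right) = 9 + 2 h \left(-8 + h\right)$)
$Z{\left(0 \right)} \left(-185\right) \left(-92 - -40\right) = \left(9 - 0 + 2 \cdot 0^{2}\right) \left(-185\right) \left(-92 - -40\right) = \left(9 + 0 + 2 \cdot 0\right) \left(-185\right) \left(-92 + 40\right) = \left(9 + 0 + 0\right) \left(-185\right) \left(-52\right) = 9 \left(-185\right) \left(-52\right) = \left(-1665\right) \left(-52\right) = 86580$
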